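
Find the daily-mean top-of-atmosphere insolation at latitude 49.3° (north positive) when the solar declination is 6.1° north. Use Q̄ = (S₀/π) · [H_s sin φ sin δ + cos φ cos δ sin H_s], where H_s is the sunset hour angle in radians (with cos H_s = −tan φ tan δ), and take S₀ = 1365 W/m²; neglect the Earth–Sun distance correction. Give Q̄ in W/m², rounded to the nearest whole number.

−tan φ tan δ = −(1.1626)(0.1069) = -0.1243; H_s = arccos(-0.1243) = 97.14°. In radians, H_s = 1.6954.
H_s sin φ sin δ = 1.6954 × 0.7581 × 0.1063 = 0.1366.
cos φ cos δ sin H_s = 0.6521 × 0.9943 × 0.9922 = 0.6433.
Q̄ = (1365/π) × (0.1366 + 0.6433) = 434.49 × 0.7799 = 338.86 W/m².

339 W/m²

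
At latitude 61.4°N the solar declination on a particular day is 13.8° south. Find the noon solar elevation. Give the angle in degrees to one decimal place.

At local solar noon the hour angle is zero, so the elevation is 90° − |φ − δ| = 90° − |61.4° − (-13.8°)| = 90° − 75.2° = 14.8°.

14.8°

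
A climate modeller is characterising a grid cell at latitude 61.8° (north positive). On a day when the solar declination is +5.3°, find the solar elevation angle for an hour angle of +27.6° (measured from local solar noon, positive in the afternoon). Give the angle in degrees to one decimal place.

29.9°

cos θ_z = sin(61.8°) sin(5.3°) + cos(61.8°) cos(5.3°) cos(27.60°) = 0.0814 + 0.4170 = 0.4984.
θ_z = arccos(0.4984) = 60.11°, so the elevation is 90° − 60.11° = 29.89°.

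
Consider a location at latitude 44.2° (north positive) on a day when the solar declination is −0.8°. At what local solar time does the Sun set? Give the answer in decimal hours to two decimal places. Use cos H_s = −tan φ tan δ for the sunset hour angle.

cos H_s = −tan(44.2°) · tan(-0.8°) = 0.0136, so H_s = arccos(0.0136) = 89.22°.
Sunset is at 12 + H_s/15 = 12 + 5.948 = 17.948 h local solar time.

17.95 h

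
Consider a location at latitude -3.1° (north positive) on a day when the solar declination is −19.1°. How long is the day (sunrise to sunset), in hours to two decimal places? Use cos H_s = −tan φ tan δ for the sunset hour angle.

The sunset hour angle satisfies cos H_s = −tan φ tan δ = -0.0188, giving H_s = 91.08°.
Day length = 2 H_s / 15° h⁻¹ = 182.16° / 15 = 12.144 h.

12.14 hours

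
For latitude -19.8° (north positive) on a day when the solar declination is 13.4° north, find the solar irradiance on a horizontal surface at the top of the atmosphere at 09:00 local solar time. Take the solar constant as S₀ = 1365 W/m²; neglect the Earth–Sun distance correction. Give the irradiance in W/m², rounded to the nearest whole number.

Hour angle H = 15° × (9 − 12) = -45.00°.
cos θ_z = sin φ sin δ + cos φ cos δ cos H = (-0.3387)(0.2317) + (0.9409)(0.9728)(0.7071) = 0.5687.
Top-of-atmosphere irradiance = S₀ cos θ_z = 1365 × 0.5687 = 776.28 W/m².

776 W/m²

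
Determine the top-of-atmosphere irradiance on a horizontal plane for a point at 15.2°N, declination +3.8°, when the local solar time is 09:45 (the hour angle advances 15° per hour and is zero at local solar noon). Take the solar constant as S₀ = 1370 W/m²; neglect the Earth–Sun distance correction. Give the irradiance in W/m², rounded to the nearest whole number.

Hour angle H = 15° × (9.75 − 12) = -33.75°.
cos θ_z = sin φ sin δ + cos φ cos δ cos H = (0.2622)(0.0663) + (0.9650)(0.9978)(0.8315) = 0.8180.
Top-of-atmosphere irradiance = S₀ cos θ_z = 1370 × 0.8180 = 1120.66 W/m².

1121 W/m²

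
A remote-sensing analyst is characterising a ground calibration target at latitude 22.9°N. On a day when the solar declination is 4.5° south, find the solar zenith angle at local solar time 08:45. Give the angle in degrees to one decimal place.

54.9°

Hour angle H = 15° × (8.75 − 12) = -48.75°.
cos θ_z = sin(22.9°) sin(-4.5°) + cos(22.9°) cos(-4.5°) cos(-48.75°) = -0.0305 + 0.6055 = 0.5750.
θ_z = arccos(0.5750) = 54.90°.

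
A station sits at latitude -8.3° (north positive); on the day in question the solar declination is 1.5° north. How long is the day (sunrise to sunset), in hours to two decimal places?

−tan φ tan δ = −(-0.1459)(0.0262) = 0.0038; H_s = arccos(0.0038) = 89.78°.
Day length = 2 H_s / 15° h⁻¹ = 179.56° / 15 = 11.971 h.

11.97 hours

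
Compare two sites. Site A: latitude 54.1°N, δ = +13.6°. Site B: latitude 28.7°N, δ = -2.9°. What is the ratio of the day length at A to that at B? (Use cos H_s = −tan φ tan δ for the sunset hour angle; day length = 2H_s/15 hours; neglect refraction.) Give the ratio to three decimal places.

1.239

A: H_s = arccos(−tan 54.1° · tan 13.6°) = 109.52°, so 2H_s/15 = 14.6027 h.
B: H_s = arccos(−tan 28.7° · tan -2.9°) = 88.41°, so 2H_s/15 = 11.7880 h.
Ratio A/B = 14.6027 / 11.7880 = 1.2388.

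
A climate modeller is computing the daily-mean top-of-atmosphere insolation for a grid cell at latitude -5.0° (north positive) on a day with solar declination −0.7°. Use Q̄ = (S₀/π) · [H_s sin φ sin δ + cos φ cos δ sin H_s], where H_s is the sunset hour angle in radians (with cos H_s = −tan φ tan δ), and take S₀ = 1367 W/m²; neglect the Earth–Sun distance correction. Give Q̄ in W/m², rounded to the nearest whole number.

The sunset hour angle satisfies cos H_s = −tan φ tan δ = -0.0011, giving H_s = 90.06°. In radians, H_s = 1.5718.
H_s sin φ sin δ = 1.5718 × -0.0872 × -0.0122 = 0.0017.
cos φ cos δ sin H_s = 0.9962 × 0.9999 × 1.0000 = 0.9961.
Q̄ = (1367/π) × (0.0017 + 0.9961) = 435.13 × 0.9978 = 434.17 W/m².

434 W/m²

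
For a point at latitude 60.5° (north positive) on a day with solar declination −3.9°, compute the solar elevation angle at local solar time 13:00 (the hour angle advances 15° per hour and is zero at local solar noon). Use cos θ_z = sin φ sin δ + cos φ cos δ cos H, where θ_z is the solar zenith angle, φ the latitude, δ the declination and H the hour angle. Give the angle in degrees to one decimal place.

Hour angle H = 15° × (13 − 12) = 15.00°.
cos θ_z = sin(60.5°) sin(-3.9°) + cos(60.5°) cos(-3.9°) cos(15.00°) = -0.0592 + 0.4745 = 0.4153.
θ_z = arccos(0.4153) = 65.46°, so the elevation is 90° − 65.46° = 24.54°.

24.5°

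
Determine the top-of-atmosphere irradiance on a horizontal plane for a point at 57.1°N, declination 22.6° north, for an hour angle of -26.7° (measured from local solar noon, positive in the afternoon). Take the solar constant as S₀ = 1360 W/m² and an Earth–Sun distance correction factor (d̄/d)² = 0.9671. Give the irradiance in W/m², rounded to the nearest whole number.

cos θ_z = sin φ sin δ + cos φ cos δ cos H = (0.8396)(0.3843) + (0.5432)(0.9232)(0.8934) = 0.7707.
Top-of-atmosphere irradiance = S₀ (d̄/d)² cos θ_z = 1360 × 0.9671 × 0.7707 = 1013.67 W/m².

1014 W/m²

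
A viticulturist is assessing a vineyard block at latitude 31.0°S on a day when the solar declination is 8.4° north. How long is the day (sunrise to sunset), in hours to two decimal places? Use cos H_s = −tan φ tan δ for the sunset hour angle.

11.32 hours

cos H_s = −tan(-31.0°) · tan(8.4°) = 0.0887, so H_s = arccos(0.0887) = 84.91°.
Day length = 2 H_s / 15° h⁻¹ = 169.82° / 15 = 11.321 h.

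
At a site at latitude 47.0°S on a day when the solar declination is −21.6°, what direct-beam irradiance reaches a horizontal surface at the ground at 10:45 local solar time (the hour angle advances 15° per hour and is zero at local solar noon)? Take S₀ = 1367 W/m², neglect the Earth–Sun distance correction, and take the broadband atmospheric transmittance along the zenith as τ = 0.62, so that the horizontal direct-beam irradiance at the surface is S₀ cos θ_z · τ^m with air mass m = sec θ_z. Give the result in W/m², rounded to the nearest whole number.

Hour angle H = 15° × (10.75 − 12) = -18.75°.
With φ = -47.0°, δ = -21.6°, H = -18.75°: sin φ sin δ = 0.2692, cos φ cos δ cos H = 0.6005, so cos θ_z = 0.8697.
Air mass m = 1/cos θ_z = 1/0.8697 = 1.150; τ^m = 0.62^1.150 = 0.5771.
Surface direct beam = 1367 × 0.8697 × 0.5771 = 686.10 W/m².

686 W/m²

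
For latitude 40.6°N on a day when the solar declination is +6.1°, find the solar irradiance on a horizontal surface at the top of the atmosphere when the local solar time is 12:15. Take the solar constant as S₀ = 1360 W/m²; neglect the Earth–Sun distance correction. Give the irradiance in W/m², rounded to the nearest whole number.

1119 W/m²

Hour angle H = 15° × (12.25 − 12) = 3.75°.
cos θ_z = sin φ sin δ + cos φ cos δ cos H = (0.6508)(0.1063) + (0.7593)(0.9943)(0.9979) = 0.8226.
Top-of-atmosphere irradiance = S₀ cos θ_z = 1360 × 0.8226 = 1118.74 W/m².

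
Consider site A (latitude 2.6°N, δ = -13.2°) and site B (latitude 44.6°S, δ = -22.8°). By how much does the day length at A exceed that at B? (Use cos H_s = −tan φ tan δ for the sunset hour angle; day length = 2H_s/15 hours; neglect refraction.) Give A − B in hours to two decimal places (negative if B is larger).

-3.35 h

A: H_s = arccos(−tan 2.6° · tan -13.2°) = 89.39°, so 2H_s/15 = 11.9187 h.
B: H_s = arccos(−tan -44.6° · tan -22.8°) = 114.49°, so 2H_s/15 = 15.2653 h.
A − B = 11.9187 − 15.2653 = -3.3466 h.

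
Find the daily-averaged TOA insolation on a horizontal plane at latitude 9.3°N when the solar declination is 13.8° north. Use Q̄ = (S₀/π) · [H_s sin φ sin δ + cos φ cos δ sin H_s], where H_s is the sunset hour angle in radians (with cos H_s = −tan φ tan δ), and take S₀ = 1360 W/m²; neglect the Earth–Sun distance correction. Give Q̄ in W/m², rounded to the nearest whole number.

cos H_s = −tan(9.3°) · tan(13.8°) = -0.0402, so H_s = arccos(-0.0402) = 92.30°. In radians, H_s = 1.6109.
H_s sin φ sin δ = 1.6109 × 0.1616 × 0.2385 = 0.0621.
cos φ cos δ sin H_s = 0.9869 × 0.9711 × 0.9992 = 0.9576.
Q̄ = (1360/π) × (0.0621 + 0.9576) = 432.90 × 1.0197 = 441.43 W/m².

441 W/m²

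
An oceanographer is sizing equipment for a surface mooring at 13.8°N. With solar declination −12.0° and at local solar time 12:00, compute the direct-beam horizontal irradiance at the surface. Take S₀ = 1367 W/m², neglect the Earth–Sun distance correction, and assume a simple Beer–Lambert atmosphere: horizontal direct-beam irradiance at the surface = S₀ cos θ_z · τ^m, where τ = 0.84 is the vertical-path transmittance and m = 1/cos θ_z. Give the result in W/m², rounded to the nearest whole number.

1014 W/m²

Hour angle H = 15° × (12 − 12) = 0.00°.
cos θ_z = sin(13.8°) sin(-12.0°) + cos(13.8°) cos(-12.0°) cos(0.00°) = -0.0496 + 0.9499 = 0.9003.
Air mass m = 1/cos θ_z = 1/0.9003 = 1.111; τ^m = 0.84^1.111 = 0.8239.
Surface direct beam = 1367 × 0.9003 × 0.8239 = 1013.98 W/m².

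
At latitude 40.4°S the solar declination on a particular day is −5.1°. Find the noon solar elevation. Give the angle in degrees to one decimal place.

54.7°

At local solar noon the hour angle is zero, so the elevation is 90° − |φ − δ| = 90° − |-40.4° − (-5.1°)| = 90° − 35.3° = 54.7°.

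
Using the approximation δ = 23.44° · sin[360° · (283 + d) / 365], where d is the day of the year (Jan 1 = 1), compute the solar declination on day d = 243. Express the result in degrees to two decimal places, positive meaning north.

360 × (283 + 243) / 365 = 518.795°; sin(518.795°) = 0.3617.
δ = 23.44 × 0.3617 = 8.478° ≈ +8.48°.

+8.48°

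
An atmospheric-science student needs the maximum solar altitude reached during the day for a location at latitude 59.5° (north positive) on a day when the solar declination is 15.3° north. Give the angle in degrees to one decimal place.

45.8°

At local solar noon the hour angle is zero, so the elevation is 90° − |φ − δ| = 90° − |59.5° − (15.3°)| = 90° − 44.2° = 45.8°.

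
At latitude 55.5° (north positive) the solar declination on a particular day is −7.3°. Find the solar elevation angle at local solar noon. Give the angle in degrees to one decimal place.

27.2°

At local solar noon the hour angle is zero, so the elevation is 90° − |φ − δ| = 90° − |55.5° − (-7.3°)| = 90° − 62.8° = 27.2°.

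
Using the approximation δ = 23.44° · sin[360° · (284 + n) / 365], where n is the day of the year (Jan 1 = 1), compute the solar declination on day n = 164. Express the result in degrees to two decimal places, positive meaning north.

+23.20°

360 × (284 + 164) / 365 = 441.863°; sin(441.863°) = 0.9899.
δ = 23.44 × 0.9899 = 23.203° ≈ +23.20°.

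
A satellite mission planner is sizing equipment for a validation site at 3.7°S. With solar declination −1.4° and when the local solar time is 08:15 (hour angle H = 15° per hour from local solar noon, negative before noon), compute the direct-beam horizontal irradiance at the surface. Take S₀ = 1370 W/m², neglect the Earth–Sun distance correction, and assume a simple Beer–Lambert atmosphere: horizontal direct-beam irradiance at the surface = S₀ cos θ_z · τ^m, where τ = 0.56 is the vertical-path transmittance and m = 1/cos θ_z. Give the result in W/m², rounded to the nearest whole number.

268 W/m²

Hour angle H = 15° × (8.25 − 12) = -56.25°.
With φ = -3.7°, δ = -1.4°, H = -56.25°: sin φ sin δ = 0.0016, cos φ cos δ cos H = 0.5542, so cos θ_z = 0.5558.
Air mass m = 1/cos θ_z = 1/0.5558 = 1.799; τ^m = 0.56^1.799 = 0.3524.
Surface direct beam = 1370 × 0.5558 × 0.3524 = 268.33 W/m².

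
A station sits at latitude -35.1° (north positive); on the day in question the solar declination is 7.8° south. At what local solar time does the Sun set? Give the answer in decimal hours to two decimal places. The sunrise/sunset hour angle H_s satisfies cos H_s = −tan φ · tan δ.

18.37 h

The sunset hour angle satisfies cos H_s = −tan φ tan δ = -0.0963, giving H_s = 95.53°.
Sunset is at 12 + H_s/15 = 12 + 6.369 = 18.369 h local solar time.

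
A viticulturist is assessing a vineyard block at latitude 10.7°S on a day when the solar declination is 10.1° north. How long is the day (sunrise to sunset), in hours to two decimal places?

11.74 hours

−tan φ tan δ = −(-0.1890)(0.1781) = 0.0337; H_s = arccos(0.0337) = 88.07°.
Day length = 2 H_s / 15° h⁻¹ = 176.14° / 15 = 11.743 h.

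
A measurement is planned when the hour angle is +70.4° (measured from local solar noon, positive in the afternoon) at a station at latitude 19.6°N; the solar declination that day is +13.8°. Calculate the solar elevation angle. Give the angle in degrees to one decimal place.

cos θ_z = sin φ sin δ + cos φ cos δ cos H = (0.3355)(0.2385) + (0.9421)(0.9711)(0.3355) = 0.3870.
θ_z = arccos(0.3870) = 67.23°, so the elevation is 90° − 67.23° = 22.77°.

22.8°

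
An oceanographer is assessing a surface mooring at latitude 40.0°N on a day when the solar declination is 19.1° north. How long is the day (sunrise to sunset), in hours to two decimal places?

14.25 hours

−tan φ tan δ = −(0.8391)(0.3463) = -0.2906; H_s = arccos(-0.2906) = 106.89°.
Day length = 2 H_s / 15° h⁻¹ = 213.78° / 15 = 14.252 h.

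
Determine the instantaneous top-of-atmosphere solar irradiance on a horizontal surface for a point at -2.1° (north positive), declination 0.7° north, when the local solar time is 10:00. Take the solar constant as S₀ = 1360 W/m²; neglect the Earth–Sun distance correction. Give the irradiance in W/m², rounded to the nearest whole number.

Hour angle H = 15° × (10 − 12) = -30.00°.
cos θ_z = sin φ sin δ + cos φ cos δ cos H = (-0.0366)(0.0122) + (0.9993)(0.9999)(0.8660) = 0.8649.
Top-of-atmosphere irradiance = S₀ cos θ_z = 1360 × 0.8649 = 1176.26 W/m².

1176 W/m²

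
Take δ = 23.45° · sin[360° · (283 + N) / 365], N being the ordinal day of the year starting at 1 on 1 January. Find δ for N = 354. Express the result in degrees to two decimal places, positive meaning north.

-23.44°

360 × (283 + 354) / 365 = 628.274°; sin(628.274°) = -0.9995.
δ = 23.45 × -0.9995 = -23.438° ≈ -23.44°.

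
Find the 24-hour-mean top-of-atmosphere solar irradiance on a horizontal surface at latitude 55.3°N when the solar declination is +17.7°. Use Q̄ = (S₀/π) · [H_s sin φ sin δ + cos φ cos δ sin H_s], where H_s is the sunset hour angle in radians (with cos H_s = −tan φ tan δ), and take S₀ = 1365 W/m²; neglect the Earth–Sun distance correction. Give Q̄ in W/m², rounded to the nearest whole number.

cos H_s = −tan(55.3°) · tan(17.7°) = -0.4609, so H_s = arccos(-0.4609) = 117.45°. In radians, H_s = 2.0499.
H_s sin φ sin δ = 2.0499 × 0.8221 × 0.3040 = 0.5123.
cos φ cos δ sin H_s = 0.5693 × 0.9527 × 0.8874 = 0.4813.
Q̄ = (1365/π) × (0.5123 + 0.4813) = 434.49 × 0.9936 = 431.71 W/m².

432 W/m²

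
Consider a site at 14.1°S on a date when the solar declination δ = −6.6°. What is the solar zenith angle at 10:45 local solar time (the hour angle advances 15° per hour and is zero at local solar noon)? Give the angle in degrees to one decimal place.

Hour angle H = 15° × (10.75 − 12) = -18.75°.
With φ = -14.1°, δ = -6.6°, H = -18.75°: sin φ sin δ = 0.0280, cos φ cos δ cos H = 0.9123, so cos θ_z = 0.9403.
θ_z = arccos(0.9403) = 19.90°.

19.9°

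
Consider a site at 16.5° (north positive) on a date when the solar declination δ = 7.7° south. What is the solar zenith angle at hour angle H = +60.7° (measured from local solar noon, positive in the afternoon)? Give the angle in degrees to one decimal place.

cos θ_z = sin(16.5°) sin(-7.7°) + cos(16.5°) cos(-7.7°) cos(60.70°) = -0.0381 + 0.4650 = 0.4269.
θ_z = arccos(0.4269) = 64.73°.

64.7°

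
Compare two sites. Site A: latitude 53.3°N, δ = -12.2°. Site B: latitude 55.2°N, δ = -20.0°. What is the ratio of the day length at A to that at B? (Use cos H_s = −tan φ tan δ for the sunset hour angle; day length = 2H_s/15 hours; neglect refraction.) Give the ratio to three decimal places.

1.252

A: H_s = arccos(−tan 53.3° · tan -12.2°) = 73.14°, so 2H_s/15 = 9.7520 h.
B: H_s = arccos(−tan 55.2° · tan -20.0°) = 58.42°, so 2H_s/15 = 7.7893 h.
Ratio A/B = 9.7520 / 7.7893 = 1.2520.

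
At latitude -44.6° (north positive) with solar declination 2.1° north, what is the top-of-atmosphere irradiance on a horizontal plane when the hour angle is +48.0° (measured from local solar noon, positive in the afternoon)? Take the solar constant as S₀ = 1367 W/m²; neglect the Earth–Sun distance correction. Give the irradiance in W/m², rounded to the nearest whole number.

With φ = -44.6°, δ = 2.1°, H = 48.00°: sin φ sin δ = -0.0257, cos φ cos δ cos H = 0.4761, so cos θ_z = 0.4504.
Top-of-atmosphere irradiance = S₀ cos θ_z = 1367 × 0.4504 = 615.70 W/m².

616 W/m²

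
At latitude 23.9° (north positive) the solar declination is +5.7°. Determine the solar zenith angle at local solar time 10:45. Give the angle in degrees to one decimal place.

Hour angle H = 15° × (10.75 − 12) = -18.75°.
cos θ_z = sin φ sin δ + cos φ cos δ cos H = (0.4051)(0.0993) + (0.9143)(0.9951)(0.9469) = 0.9017.
θ_z = arccos(0.9017) = 25.62°.

25.6°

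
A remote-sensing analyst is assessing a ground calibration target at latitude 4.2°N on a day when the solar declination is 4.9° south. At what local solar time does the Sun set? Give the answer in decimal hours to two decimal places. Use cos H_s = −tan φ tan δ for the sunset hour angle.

17.98 h

The sunset hour angle satisfies cos H_s = −tan φ tan δ = 0.0063, giving H_s = 89.64°.
Sunset is at 12 + H_s/15 = 12 + 5.976 = 17.976 h local solar time.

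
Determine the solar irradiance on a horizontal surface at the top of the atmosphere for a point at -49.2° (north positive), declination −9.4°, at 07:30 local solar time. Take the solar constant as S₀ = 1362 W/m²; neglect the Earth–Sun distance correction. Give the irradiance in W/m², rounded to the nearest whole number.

504 W/m²

Hour angle H = 15° × (7.5 − 12) = -67.50°.
With φ = -49.2°, δ = -9.4°, H = -67.50°: sin φ sin δ = 0.1236, cos φ cos δ cos H = 0.2467, so cos θ_z = 0.3703.
Top-of-atmosphere irradiance = S₀ cos θ_z = 1362 × 0.3703 = 504.35 W/m².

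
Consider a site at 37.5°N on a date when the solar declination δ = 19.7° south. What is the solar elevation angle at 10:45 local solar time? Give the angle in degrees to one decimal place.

Hour angle H = 15° × (10.75 − 12) = -18.75°.
With φ = 37.5°, δ = -19.7°, H = -18.75°: sin φ sin δ = -0.2052, cos φ cos δ cos H = 0.7073, so cos θ_z = 0.5021.
θ_z = arccos(0.5021) = 59.86°, so the elevation is 90° − 59.86° = 30.14°.

30.1°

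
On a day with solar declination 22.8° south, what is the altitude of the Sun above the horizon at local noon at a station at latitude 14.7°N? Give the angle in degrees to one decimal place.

At local solar noon the hour angle is zero, so the elevation is 90° − |φ − δ| = 90° − |14.7° − (-22.8°)| = 90° − 37.5° = 52.5°.

52.5°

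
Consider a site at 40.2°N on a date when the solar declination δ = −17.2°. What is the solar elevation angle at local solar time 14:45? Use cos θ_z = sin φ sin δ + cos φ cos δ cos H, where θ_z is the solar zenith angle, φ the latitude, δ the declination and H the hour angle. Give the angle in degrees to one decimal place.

Hour angle H = 15° × (14.75 − 12) = 41.25°.
With φ = 40.2°, δ = -17.2°, H = 41.25°: sin φ sin δ = -0.1909, cos φ cos δ cos H = 0.5486, so cos θ_z = 0.3577.
θ_z = arccos(0.3577) = 69.04°, so the elevation is 90° − 69.04° = 20.96°.

21.0°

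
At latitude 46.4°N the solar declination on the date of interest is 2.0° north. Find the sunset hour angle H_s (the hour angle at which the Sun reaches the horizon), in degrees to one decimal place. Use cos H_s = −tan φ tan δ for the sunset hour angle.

−tan φ tan δ = −(1.0501)(0.0349) = -0.0366; H_s = arccos(-0.0366) = 92.10°.

92.1°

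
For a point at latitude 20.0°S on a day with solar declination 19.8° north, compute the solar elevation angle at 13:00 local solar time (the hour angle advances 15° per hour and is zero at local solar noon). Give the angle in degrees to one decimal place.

47.6°

Hour angle H = 15° × (13 − 12) = 15.00°.
cos θ_z = sin(-20.0°) sin(19.8°) + cos(-20.0°) cos(19.8°) cos(15.00°) = -0.1159 + 0.8540 = 0.7381.
θ_z = arccos(0.7381) = 42.43°, so the elevation is 90° − 42.43° = 47.57°.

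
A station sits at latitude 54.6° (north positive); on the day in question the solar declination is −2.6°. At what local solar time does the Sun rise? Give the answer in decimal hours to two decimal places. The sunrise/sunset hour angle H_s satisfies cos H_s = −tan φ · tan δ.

6.24 h

The sunset hour angle satisfies cos H_s = −tan φ tan δ = 0.0639, giving H_s = 86.34°.
Sunrise is at 12 − H_s/15 = 12 − 5.756 = 6.244 h local solar time.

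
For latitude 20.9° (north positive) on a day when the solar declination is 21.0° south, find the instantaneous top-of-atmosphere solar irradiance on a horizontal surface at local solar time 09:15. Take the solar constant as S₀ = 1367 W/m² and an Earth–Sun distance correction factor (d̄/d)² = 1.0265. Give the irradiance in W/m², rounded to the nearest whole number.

Hour angle H = 15° × (9.25 − 12) = -41.25°.
cos θ_z = sin φ sin δ + cos φ cos δ cos H = (0.3567)(-0.3584) + (0.9342)(0.9336)(0.7518) = 0.5279.
Top-of-atmosphere irradiance = S₀ (d̄/d)² cos θ_z = 1367 × 1.0265 × 0.5279 = 740.76 W/m².

741 W/m²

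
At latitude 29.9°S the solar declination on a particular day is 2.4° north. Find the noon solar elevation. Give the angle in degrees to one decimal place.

At local solar noon the hour angle is zero, so the elevation is 90° − |φ − δ| = 90° − |-29.9° − (2.4°)| = 90° − 32.3° = 57.7°.

57.7°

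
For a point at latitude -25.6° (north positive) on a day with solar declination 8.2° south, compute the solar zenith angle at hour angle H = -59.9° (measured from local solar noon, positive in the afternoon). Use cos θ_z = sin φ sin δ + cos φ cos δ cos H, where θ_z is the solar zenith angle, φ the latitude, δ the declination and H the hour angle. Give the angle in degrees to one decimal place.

cos θ_z = sin(-25.6°) sin(-8.2°) + cos(-25.6°) cos(-8.2°) cos(-59.90°) = 0.0616 + 0.4477 = 0.5093.
θ_z = arccos(0.5093) = 59.38°.

59.4°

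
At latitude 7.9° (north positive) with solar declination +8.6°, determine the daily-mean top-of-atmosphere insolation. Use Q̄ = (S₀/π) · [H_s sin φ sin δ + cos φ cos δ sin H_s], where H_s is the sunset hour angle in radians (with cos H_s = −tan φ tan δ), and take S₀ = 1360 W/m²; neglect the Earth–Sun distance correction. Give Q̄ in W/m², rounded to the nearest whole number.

The sunset hour angle satisfies cos H_s = −tan φ tan δ = -0.0210, giving H_s = 91.20°. In radians, H_s = 1.5917.
H_s sin φ sin δ = 1.5917 × 0.1374 × 0.1495 = 0.0327.
cos φ cos δ sin H_s = 0.9905 × 0.9888 × 0.9998 = 0.9792.
Q̄ = (1360/π) × (0.0327 + 0.9792) = 432.90 × 1.0119 = 438.05 W/m².

438 W/m²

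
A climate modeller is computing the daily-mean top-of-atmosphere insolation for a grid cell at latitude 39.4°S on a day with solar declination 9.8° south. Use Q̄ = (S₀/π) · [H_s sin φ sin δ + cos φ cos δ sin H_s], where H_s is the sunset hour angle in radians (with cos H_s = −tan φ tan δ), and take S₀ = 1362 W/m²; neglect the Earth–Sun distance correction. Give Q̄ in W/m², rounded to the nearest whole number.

The sunset hour angle satisfies cos H_s = −tan φ tan δ = -0.1419, giving H_s = 98.16°. In radians, H_s = 1.7132.
H_s sin φ sin δ = 1.7132 × -0.6347 × -0.1702 = 0.1851.
cos φ cos δ sin H_s = 0.7727 × 0.9854 × 0.9899 = 0.7537.
Q̄ = (1362/π) × (0.1851 + 0.7537) = 433.54 × 0.9388 = 407.01 W/m².

407 W/m²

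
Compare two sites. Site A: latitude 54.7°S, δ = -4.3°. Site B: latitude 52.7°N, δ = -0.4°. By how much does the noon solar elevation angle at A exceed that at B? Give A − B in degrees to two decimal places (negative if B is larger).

A: 90° − |-54.7 − (-4.3)| = 39.60°.
B: 90° − |52.7 − (-0.4)| = 36.90°.
A − B = 39.60 − 36.90 = 2.70°.

+2.70°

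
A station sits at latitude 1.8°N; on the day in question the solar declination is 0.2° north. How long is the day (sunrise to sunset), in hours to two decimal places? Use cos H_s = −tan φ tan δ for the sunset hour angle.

12.00 hours

The sunset hour angle satisfies cos H_s = −tan φ tan δ = -0.0001, giving H_s = 90.01°.
Day length = 2 H_s / 15° h⁻¹ = 180.02° / 15 = 12.001 h.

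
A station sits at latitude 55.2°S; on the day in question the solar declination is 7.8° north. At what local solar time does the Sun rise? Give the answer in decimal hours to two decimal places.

6.76 h

cos H_s = −tan(-55.2°) · tan(7.8°) = 0.1971, so H_s = arccos(0.1971) = 78.63°.
Sunrise is at 12 − H_s/15 = 12 − 5.242 = 6.758 h local solar time.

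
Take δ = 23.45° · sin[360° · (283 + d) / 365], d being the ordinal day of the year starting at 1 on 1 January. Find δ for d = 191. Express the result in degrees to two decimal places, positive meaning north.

+22.36°

360 × (283 + 191) / 365 = 467.507°; sin(467.507°) = 0.9537.
δ = 23.45 × 0.9537 = 22.364° ≈ +22.36°.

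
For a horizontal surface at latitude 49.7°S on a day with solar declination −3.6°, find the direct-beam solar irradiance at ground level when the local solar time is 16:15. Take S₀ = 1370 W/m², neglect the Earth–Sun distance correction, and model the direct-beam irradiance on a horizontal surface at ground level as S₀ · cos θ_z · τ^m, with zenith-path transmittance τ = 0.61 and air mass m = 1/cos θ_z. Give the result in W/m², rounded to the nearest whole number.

104 W/m²

Hour angle H = 15° × (16.25 − 12) = 63.75°.
cos θ_z = sin(-49.7°) sin(-3.6°) + cos(-49.7°) cos(-3.6°) cos(63.75°) = 0.0479 + 0.2855 = 0.3334.
Air mass m = 1/cos θ_z = 1/0.3334 = 2.999; τ^m = 0.61^2.999 = 0.2271.
Surface direct beam = 1370 × 0.3334 × 0.2271 = 103.73 W/m².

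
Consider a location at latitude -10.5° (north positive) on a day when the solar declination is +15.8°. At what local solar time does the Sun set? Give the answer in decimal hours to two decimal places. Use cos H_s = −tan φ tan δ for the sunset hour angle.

cos H_s = −tan(-10.5°) · tan(15.8°) = 0.0524, so H_s = arccos(0.0524) = 87.00°.
Sunset is at 12 + H_s/15 = 12 + 5.800 = 17.800 h local solar time.

17.80 h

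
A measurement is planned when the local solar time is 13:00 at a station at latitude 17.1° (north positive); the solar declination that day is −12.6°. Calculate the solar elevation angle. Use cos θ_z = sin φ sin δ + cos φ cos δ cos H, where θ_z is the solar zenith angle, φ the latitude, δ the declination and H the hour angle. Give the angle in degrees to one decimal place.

Hour angle H = 15° × (13 − 12) = 15.00°.
cos θ_z = sin(17.1°) sin(-12.6°) + cos(17.1°) cos(-12.6°) cos(15.00°) = -0.0641 + 0.9010 = 0.8369.
θ_z = arccos(0.8369) = 33.19°, so the elevation is 90° − 33.19° = 56.81°.

56.8°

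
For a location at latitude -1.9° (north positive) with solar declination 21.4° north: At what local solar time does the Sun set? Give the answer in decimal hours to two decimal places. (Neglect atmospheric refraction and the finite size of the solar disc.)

17.95 h

The sunset hour angle satisfies cos H_s = −tan φ tan δ = 0.0130, giving H_s = 89.26°.
Sunset is at 12 + H_s/15 = 12 + 5.951 = 17.951 h local solar time.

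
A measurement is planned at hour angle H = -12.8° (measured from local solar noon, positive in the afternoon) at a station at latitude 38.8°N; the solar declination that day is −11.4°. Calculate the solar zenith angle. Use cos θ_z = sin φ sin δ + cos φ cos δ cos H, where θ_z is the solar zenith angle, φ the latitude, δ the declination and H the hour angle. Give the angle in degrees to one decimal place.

cos θ_z = sin(38.8°) sin(-11.4°) + cos(38.8°) cos(-11.4°) cos(-12.80°) = -0.1239 + 0.7450 = 0.6211.
θ_z = arccos(0.6211) = 51.60°.

51.6°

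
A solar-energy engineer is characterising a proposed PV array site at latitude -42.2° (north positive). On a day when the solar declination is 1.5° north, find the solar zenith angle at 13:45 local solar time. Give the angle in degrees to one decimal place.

49.7°

Hour angle H = 15° × (13.75 − 12) = 26.25°.
cos θ_z = sin(-42.2°) sin(1.5°) + cos(-42.2°) cos(1.5°) cos(26.25°) = -0.0176 + 0.6642 = 0.6466.
θ_z = arccos(0.6466) = 49.71°.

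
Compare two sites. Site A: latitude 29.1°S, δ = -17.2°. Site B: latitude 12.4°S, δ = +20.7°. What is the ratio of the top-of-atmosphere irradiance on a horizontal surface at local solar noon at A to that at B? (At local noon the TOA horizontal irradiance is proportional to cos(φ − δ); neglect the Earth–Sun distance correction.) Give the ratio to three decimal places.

1.168

A: cos θ_z = cos(-29.1° − (-17.2°)) = 0.9785.
B: cos θ_z = cos(-12.4° − (20.7°)) = 0.8377.
Ratio A/B = 0.9785 / 0.8377 = 1.1681.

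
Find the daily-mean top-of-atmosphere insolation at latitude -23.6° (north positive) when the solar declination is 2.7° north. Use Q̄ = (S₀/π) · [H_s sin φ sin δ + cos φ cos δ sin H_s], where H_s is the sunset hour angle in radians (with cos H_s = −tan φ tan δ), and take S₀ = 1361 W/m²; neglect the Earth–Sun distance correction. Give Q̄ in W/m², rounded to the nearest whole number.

The sunset hour angle satisfies cos H_s = −tan φ tan δ = 0.0206, giving H_s = 88.82°. In radians, H_s = 1.5502.
H_s sin φ sin δ = 1.5502 × -0.4003 × 0.0471 = -0.0292.
cos φ cos δ sin H_s = 0.9164 × 0.9989 × 0.9998 = 0.9152.
Q̄ = (1361/π) × (-0.0292 + 0.9152) = 433.22 × 0.8860 = 383.83 W/m².

384 W/m²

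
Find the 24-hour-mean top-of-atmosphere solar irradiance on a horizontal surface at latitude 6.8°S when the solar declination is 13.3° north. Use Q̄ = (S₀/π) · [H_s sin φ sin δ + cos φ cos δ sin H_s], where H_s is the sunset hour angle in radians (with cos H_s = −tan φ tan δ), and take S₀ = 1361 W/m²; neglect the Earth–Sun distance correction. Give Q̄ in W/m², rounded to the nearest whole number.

−tan φ tan δ = −(-0.1192)(0.2364) = 0.0282; H_s = arccos(0.0282) = 88.38°. In radians, H_s = 1.5425.
H_s sin φ sin δ = 1.5425 × -0.1184 × 0.2300 = -0.0420.
cos φ cos δ sin H_s = 0.9930 × 0.9732 × 0.9996 = 0.9660.
Q̄ = (1361/π) × (-0.0420 + 0.9660) = 433.22 × 0.9240 = 400.30 W/m².

400 W/m²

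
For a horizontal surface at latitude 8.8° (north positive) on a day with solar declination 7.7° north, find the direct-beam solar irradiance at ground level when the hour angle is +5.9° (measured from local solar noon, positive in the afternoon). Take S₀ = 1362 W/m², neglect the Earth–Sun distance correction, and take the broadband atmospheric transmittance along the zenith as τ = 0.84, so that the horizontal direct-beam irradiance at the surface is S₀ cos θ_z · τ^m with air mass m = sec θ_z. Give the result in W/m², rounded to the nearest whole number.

1137 W/m²

cos θ_z = sin(8.8°) sin(7.7°) + cos(8.8°) cos(7.7°) cos(5.90°) = 0.0205 + 0.9741 = 0.9946.
Air mass m = 1/cos θ_z = 1/0.9946 = 1.005; τ^m = 0.84^1.005 = 0.8393.
Surface direct beam = 1362 × 0.9946 × 0.8393 = 1136.95 W/m².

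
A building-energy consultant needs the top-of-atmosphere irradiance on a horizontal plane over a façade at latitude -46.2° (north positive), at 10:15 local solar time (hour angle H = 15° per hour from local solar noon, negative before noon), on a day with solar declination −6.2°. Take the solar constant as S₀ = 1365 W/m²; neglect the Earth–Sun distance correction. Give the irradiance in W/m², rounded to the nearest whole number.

Hour angle H = 15° × (10.25 − 12) = -26.25°.
cos θ_z = sin(-46.2°) sin(-6.2°) + cos(-46.2°) cos(-6.2°) cos(-26.25°) = 0.0779 + 0.6171 = 0.6950.
Top-of-atmosphere irradiance = S₀ cos θ_z = 1365 × 0.6950 = 948.67 W/m².

949 W/m²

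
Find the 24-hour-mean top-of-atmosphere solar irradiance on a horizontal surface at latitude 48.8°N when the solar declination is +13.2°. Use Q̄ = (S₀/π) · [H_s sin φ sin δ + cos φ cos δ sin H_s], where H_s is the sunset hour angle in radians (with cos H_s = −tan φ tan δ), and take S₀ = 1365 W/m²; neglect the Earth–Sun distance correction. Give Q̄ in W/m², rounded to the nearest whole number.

406 W/m²

cos H_s = −tan(48.8°) · tan(13.2°) = -0.2679, so H_s = arccos(-0.2679) = 105.54°. In radians, H_s = 1.8420.
H_s sin φ sin δ = 1.8420 × 0.7524 × 0.2284 = 0.3165.
cos φ cos δ sin H_s = 0.6587 × 0.9736 × 0.9634 = 0.6178.
Q̄ = (1365/π) × (0.3165 + 0.6178) = 434.49 × 0.9343 = 405.94 W/m².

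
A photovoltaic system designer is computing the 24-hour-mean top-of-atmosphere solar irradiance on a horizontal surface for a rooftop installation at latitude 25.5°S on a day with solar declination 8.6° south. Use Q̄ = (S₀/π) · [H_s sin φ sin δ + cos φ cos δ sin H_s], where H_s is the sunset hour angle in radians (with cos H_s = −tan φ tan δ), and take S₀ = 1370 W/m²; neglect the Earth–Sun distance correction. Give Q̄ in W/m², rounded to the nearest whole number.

−tan φ tan δ = −(-0.4770)(-0.1512) = -0.0721; H_s = arccos(-0.0721) = 94.13°. In radians, H_s = 1.6429.
H_s sin φ sin δ = 1.6429 × -0.4305 × -0.1495 = 0.1057.
cos φ cos δ sin H_s = 0.9026 × 0.9888 × 0.9974 = 0.8902.
Q̄ = (1370/π) × (0.1057 + 0.8902) = 436.08 × 0.9959 = 434.29 W/m².

434 W/m²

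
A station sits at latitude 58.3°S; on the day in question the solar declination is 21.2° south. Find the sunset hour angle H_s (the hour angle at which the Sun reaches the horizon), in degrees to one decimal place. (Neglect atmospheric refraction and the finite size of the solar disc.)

128.9°

cos H_s = −tan(-58.3°) · tan(-21.2°) = -0.6280, so H_s = arccos(-0.6280) = 128.90°.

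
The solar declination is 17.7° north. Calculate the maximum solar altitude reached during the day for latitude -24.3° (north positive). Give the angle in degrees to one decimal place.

At local solar noon the hour angle is zero, so the elevation is 90° − |φ − δ| = 90° − |-24.3° − (17.7°)| = 90° − 42.0° = 48.0°.

48.0°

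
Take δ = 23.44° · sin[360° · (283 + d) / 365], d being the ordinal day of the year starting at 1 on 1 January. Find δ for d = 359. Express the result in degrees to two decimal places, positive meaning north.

360 × (283 + 359) / 365 = 633.205°; sin(633.205°) = -0.9984.
δ = 23.44 × -0.9984 = -23.402° ≈ -23.40°.

-23.40°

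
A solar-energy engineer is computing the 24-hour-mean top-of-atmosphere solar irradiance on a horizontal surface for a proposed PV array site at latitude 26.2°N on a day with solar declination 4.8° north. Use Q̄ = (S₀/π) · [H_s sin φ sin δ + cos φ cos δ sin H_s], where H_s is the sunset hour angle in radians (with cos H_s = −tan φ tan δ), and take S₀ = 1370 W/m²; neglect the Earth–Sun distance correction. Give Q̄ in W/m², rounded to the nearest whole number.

416 W/m²

cos H_s = −tan(26.2°) · tan(4.8°) = -0.0413, so H_s = arccos(-0.0413) = 92.37°. In radians, H_s = 1.6122.
H_s sin φ sin δ = 1.6122 × 0.4415 × 0.0837 = 0.0596.
cos φ cos δ sin H_s = 0.8973 × 0.9965 × 0.9991 = 0.8934.
Q̄ = (1370/π) × (0.0596 + 0.8934) = 436.08 × 0.9530 = 415.58 W/m².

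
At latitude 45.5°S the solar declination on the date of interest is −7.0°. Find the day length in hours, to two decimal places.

cos H_s = −tan(-45.5°) · tan(-7.0°) = -0.1249, so H_s = arccos(-0.1249) = 97.17°.
Day length = 2 H_s / 15° h⁻¹ = 194.34° / 15 = 12.956 h.

12.96 hours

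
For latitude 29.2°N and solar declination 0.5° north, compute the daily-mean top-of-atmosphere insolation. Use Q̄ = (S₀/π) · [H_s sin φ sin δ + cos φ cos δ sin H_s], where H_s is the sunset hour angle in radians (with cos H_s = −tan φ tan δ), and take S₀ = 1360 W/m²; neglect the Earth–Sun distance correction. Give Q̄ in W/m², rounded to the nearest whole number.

−tan φ tan δ = −(0.5589)(0.0087) = -0.0049; H_s = arccos(-0.0049) = 90.28°. In radians, H_s = 1.5757.
H_s sin φ sin δ = 1.5757 × 0.4879 × 0.0087 = 0.0067.
cos φ cos δ sin H_s = 0.8729 × 1.0000 × 1.0000 = 0.8729.
Q̄ = (1360/π) × (0.0067 + 0.8729) = 432.90 × 0.8796 = 380.78 W/m².

381 W/m²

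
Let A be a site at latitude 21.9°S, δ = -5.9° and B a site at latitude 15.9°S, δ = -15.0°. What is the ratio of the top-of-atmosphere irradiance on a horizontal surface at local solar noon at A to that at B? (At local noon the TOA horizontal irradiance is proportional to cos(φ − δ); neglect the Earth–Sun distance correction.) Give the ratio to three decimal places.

A: cos θ_z = cos(-21.9° − (-5.9°)) = 0.9613.
B: cos θ_z = cos(-15.9° − (-15.0°)) = 0.9999.
Ratio A/B = 0.9613 / 0.9999 = 0.9614.

0.961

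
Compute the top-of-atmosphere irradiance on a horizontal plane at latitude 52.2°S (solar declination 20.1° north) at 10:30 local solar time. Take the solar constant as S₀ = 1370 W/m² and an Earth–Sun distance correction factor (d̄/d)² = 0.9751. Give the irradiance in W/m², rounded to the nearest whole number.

348 W/m²

Hour angle H = 15° × (10.5 − 12) = -22.50°.
With φ = -52.2°, δ = 20.1°, H = -22.50°: sin φ sin δ = -0.2715, cos φ cos δ cos H = 0.5318, so cos θ_z = 0.2603.
Top-of-atmosphere irradiance = S₀ (d̄/d)² cos θ_z = 1370 × 0.9751 × 0.2603 = 347.73 W/m².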